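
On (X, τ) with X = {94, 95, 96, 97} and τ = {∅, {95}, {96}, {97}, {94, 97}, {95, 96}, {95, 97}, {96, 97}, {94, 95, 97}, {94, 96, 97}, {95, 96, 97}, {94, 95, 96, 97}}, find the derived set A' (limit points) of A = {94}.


A' = ∅

For each x ∈ X, list the open sets U ∈ τ with x ∈ U, then check whether U ∩ (A ∖ {x}) ≠ ∅ for every such U.
  x = 94: open {94, 97} ∋ x has {94, 97} ∩ (A ∖ {94}) = ∅, so x is NOT a limit point.
  x = 95: open {95} ∋ x has {95} ∩ (A ∖ {95}) = ∅, so x is NOT a limit point.
  x = 96: open {96} ∋ x has {96} ∩ (A ∖ {96}) = ∅, so x is NOT a limit point.
  x = 97: open {97} ∋ x has {97} ∩ (A ∖ {97}) = ∅, so x is NOT a limit point.
Collecting: A' = ∅.


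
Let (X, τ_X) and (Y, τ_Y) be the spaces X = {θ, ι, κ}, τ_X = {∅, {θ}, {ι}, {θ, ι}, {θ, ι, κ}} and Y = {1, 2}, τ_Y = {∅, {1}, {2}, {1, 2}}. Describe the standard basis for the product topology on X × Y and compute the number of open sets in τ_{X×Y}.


Basis B = {∅ × ∅, {θ} × {1}, {θ} × {2}, {ι} × {1}, {ι} × {2}, {θ} × {1, 2}, {θ, ι} × {1}, {θ, ι} × {2}, {ι} × {1, 2}, {θ, ι, κ} × {1}, {θ, ι, κ} × {2}, {θ, ι} × {1, 2}, {θ, ι, κ} × {1, 2}}; |τ_{X×Y}| = 25.

Enumerate products U × V with U ∈ τ_X, V ∈ τ_Y (deduplicated):
  ∅ × ∅ = {} (∅)
  {θ} × {1} = {(θ,1)}
  {θ} × {2} = {(θ,2)}
  {ι} × {1} = {(ι,1)}
  {ι} × {2} = {(ι,2)}
  {θ} × {1, 2} = {(θ,1), (θ,2)}
  {θ, ι} × {1} = {(θ,1), (ι,1)}
  {θ, ι} × {2} = {(θ,2), (ι,2)}
  {ι} × {1, 2} = {(ι,1), (ι,2)}
  {θ, ι, κ} × {1} = {(θ,1), (ι,1), (κ,1)}
  {θ, ι, κ} × {2} = {(θ,2), (ι,2), (κ,2)}
  {θ, ι} × {1, 2} = {(θ,1), (θ,2), (ι,1), (ι,2)}
  {θ, ι, κ} × {1, 2} = {(θ,1), (θ,2), (ι,1), (ι,2), (κ,1), (κ,2)}
These 13 distinct sets form the basis B.
Close under arbitrary unions to get τ_{X×Y}; counting gives |τ_{X×Y}| = 25.


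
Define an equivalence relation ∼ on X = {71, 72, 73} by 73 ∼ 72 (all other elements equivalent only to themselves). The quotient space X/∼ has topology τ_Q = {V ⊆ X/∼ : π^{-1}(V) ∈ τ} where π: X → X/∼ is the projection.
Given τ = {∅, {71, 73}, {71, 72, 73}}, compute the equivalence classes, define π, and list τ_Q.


X/∼ = {[71], [72=73]}; |τ_Q| = 2.

Equivalence classes: [71], [72=73].
Quotient map π: X → X/∼ sends 71 ↦ [71], 72 ↦ [72=73], 73 ↦ [72=73].
For each subset V ⊆ X/∼, compute π^{-1}(V) ⊆ X and check whether π^{-1}(V) ∈ τ. V is open in τ_Q iff π^{-1}(V) ∈ τ.
  V = {}: π^{-1}(V) = ∅ ∈ τ ✓.
  V = {[71]}: π^{-1}(V) = {71} ∉ τ ✗.
  V = {[72=73]}: π^{-1}(V) = {72, 73} ∉ τ ✗.
  V = {[71], [72=73]}: π^{-1}(V) = {71, 72, 73} ∈ τ ✓.
Open sets in the quotient: τ_Q = {{}, {[71], [72=73]}} (2 elements).


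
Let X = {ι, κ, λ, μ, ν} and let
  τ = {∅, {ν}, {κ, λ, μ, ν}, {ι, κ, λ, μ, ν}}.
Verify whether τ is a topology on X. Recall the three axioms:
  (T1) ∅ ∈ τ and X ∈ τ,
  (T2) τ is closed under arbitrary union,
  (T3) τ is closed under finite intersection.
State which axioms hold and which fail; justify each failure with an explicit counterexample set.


τ IS a topology on X.

Axiom (T1): ∅ ∈ τ? Yes; X ∈ τ? Yes.
Axiom (T2/T3): check pairwise unions and intersections of members of τ.
All pairwise intersections and unions checked — each lies in τ. Therefore τ satisfies (T1), (T2), (T3): it IS a topology on X.


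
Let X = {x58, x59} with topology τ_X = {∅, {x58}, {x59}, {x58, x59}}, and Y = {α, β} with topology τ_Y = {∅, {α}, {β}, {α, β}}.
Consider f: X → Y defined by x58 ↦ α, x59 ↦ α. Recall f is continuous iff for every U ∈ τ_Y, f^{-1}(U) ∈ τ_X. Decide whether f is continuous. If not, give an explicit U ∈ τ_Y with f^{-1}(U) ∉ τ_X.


f IS continuous.

Compute f^{-1}(U) for each U ∈ τ_Y:
  U = ∅: f^{-1}(U) = ∅ ∈ τ_X ✓.
  U = {α}: f^{-1}(U) = {x58, x59} ∈ τ_X ✓.
  U = {β}: f^{-1}(U) = ∅ ∈ τ_X ✓.
  U = {α, β}: f^{-1}(U) = {x58, x59} ∈ τ_X ✓.
Every preimage lies in τ_X, so f IS continuous.


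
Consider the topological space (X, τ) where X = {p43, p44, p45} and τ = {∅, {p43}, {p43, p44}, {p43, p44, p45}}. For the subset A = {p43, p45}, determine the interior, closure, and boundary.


int(A) = {p43}, cl(A) = {p43, p44, p45}, ∂A = {p44, p45}.

Closed sets in (X, τ) are complements of opens:
  closed(X, τ) = {∅, {p45}, {p44, p45}, {p43, p44, p45}}.
int(A) = ⋃ {U ∈ τ : U ⊆ A}. Opens contained in A: ∅, {p43}.
Taking the union of these: int(A) = {p43}.
cl(A) = ⋂ {C closed : A ⊆ C}. Closed sets containing A: {p43, p44, p45}.
Intersecting these: cl(A) = {p43, p44, p45}.
∂A = cl(A) ∖ int(A) = {p43, p44, p45} ∖ {p43} = {p44, p45}.


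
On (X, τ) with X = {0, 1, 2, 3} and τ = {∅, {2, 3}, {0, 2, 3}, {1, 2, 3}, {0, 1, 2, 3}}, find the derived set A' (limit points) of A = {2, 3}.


A' = {0, 1, 2, 3}

For each x ∈ X, list the open sets U ∈ τ with x ∈ U, then check whether U ∩ (A ∖ {x}) ≠ ∅ for every such U.
  x = 0: opens ∋ x are {0, 2, 3}, {0, 1, 2, 3}; each meets A ∖ {0}, so x IS a limit point.
  x = 1: opens ∋ x are {1, 2, 3}, {0, 1, 2, 3}; each meets A ∖ {1}, so x IS a limit point.
  x = 2: opens ∋ x are {2, 3}, {0, 2, 3}, {1, 2, 3}, {0, 1, 2, 3}; each meets A ∖ {2}, so x IS a limit point.
  x = 3: opens ∋ x are {2, 3}, {0, 2, 3}, {1, 2, 3}, {0, 1, 2, 3}; each meets A ∖ {3}, so x IS a limit point.
Collecting: A' = {0, 1, 2, 3}.


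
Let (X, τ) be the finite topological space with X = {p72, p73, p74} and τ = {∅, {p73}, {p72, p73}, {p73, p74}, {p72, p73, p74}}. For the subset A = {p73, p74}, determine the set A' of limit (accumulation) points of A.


A' = {p72, p74}

For each x ∈ X, list the open sets U ∈ τ with x ∈ U, then check whether U ∩ (A ∖ {x}) ≠ ∅ for every such U.
  x = p72: opens ∋ x are {p72, p73}, {p72, p73, p74}; each meets A ∖ {p72}, so x IS a limit point.
  x = p73: open {p73} ∋ x has {p73} ∩ (A ∖ {p73}) = ∅, so x is NOT a limit point.
  x = p74: opens ∋ x are {p73, p74}, {p72, p73, p74}; each meets A ∖ {p74}, so x IS a limit point.
Collecting: A' = {p72, p74}.


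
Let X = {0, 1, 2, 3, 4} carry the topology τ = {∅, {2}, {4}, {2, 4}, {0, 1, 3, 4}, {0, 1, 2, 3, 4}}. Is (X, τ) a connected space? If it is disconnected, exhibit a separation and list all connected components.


(X, τ) is disconnected; components = [{2}, {0, 1, 3, 4}].

Find clopen sets (U ∈ τ with X ∖ U ∈ τ):
  U = ∅, X ∖ U = {0, 1, 2, 3, 4} — both open, so U is clopen.
  U = {2}, X ∖ U = {0, 1, 3, 4} — both open, so U is clopen.
  U = {0, 1, 3, 4}, X ∖ U = {2} — both open, so U is clopen.
  U = {0, 1, 2, 3, 4}, X ∖ U = ∅ — both open, so U is clopen.
Nontrivial clopen(s) exist: e.g. {2}. So (X, τ) is disconnected.
Compute connected components by grouping points that agree on all clopens:
  component: {2}
  component: {0, 1, 3, 4}


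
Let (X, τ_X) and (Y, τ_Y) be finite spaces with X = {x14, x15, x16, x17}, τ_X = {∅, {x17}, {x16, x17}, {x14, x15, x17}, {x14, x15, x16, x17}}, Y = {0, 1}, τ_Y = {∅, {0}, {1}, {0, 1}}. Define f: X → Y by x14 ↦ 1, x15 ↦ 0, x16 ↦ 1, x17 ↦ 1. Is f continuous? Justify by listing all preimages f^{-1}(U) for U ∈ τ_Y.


f is NOT continuous.

Compute f^{-1}(U) for each U ∈ τ_Y:
  U = ∅: f^{-1}(U) = ∅ ∈ τ_X ✓.
  U = {0}: f^{-1}(U) = {x15} ∉ τ_X ✗.
  U = {1}: f^{-1}(U) = {x14, x16, x17} ∉ τ_X ✗.
  U = {0, 1}: f^{-1}(U) = {x14, x15, x16, x17} ∈ τ_X ✓.
Found U = {0} with f^{-1}(U) = {x15} not in τ_X. Therefore f is NOT continuous.


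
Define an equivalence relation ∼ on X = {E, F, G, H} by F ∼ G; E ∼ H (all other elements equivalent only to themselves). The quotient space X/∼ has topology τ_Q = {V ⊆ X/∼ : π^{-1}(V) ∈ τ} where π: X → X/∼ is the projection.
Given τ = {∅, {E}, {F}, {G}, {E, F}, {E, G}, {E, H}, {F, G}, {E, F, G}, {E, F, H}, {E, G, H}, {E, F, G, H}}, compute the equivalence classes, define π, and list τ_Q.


X/∼ = {[E=H], [F=G]}; |τ_Q| = 4.

Equivalence classes: [E=H], [F=G].
Quotient map π: X → X/∼ sends E ↦ [E=H], F ↦ [F=G], G ↦ [F=G], H ↦ [E=H].
For each subset V ⊆ X/∼, compute π^{-1}(V) ⊆ X and check whether π^{-1}(V) ∈ τ. V is open in τ_Q iff π^{-1}(V) ∈ τ.
  V = {}: π^{-1}(V) = ∅ ∈ τ ✓.
  V = {[E=H]}: π^{-1}(V) = {E, H} ∈ τ ✓.
  V = {[F=G]}: π^{-1}(V) = {F, G} ∈ τ ✓.
  V = {[E=H], [F=G]}: π^{-1}(V) = {E, F, G, H} ∈ τ ✓.
Open sets in the quotient: τ_Q = {{}, {[E=H]}, {[F=G]}, {[E=H], [F=G]}} (4 elements).


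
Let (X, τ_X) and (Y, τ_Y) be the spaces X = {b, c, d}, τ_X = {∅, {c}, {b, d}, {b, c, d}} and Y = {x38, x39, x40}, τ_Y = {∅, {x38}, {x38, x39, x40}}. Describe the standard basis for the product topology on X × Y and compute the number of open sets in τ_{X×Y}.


Basis B = {∅ × ∅, {c} × {x38}, {b, d} × {x38}, {b, c, d} × {x38}, {c} × {x38, x39, x40}, {b, d} × {x38, x39, x40}, {b, c, d} × {x38, x39, x40}}; |τ_{X×Y}| = 9.

Enumerate products U × V with U ∈ τ_X, V ∈ τ_Y (deduplicated):
  ∅ × ∅ = {} (∅)
  {c} × {x38} = {(c,x38)}
  {b, d} × {x38} = {(b,x38), (d,x38)}
  {b, c, d} × {x38} = {(b,x38), (c,x38), (d,x38)}
  {c} × {x38, x39, x40} = {(c,x38), (c,x39), (c,x40)}
  {b, d} × {x38, x39, x40} = {(b,x38), (b,x39), (b,x40), (d,x38), (d,x39), (d,x40)}
  {b, c, d} × {x38, x39, x40} = {(b,x38), (b,x39), (b,x40), (c,x38), (c,x39), (c,x40), (d,x38), (d,x39), (d,x40)}
These 7 distinct sets form the basis B.
Close under arbitrary unions to get τ_{X×Y}; counting gives |τ_{X×Y}| = 9.


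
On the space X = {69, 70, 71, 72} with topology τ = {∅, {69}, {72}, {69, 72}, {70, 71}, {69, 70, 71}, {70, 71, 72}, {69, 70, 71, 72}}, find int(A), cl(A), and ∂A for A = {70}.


int(A) = ∅, cl(A) = {70, 71}, ∂A = {70, 71}.

Closed sets in (X, τ) are complements of opens:
  closed(X, τ) = {∅, {69}, {72}, {69, 72}, {70, 71}, {69, 70, 71}, {70, 71, 72}, {69, 70, 71, 72}}.
int(A) = ⋃ {U ∈ τ : U ⊆ A}. Opens contained in A: ∅.
Taking the union of these: int(A) = ∅.
cl(A) = ⋂ {C closed : A ⊆ C}. Closed sets containing A: {70, 71}, {69, 70, 71}, {70, 71, 72}, {69, 70, 71, 72}.
Intersecting these: cl(A) = {70, 71}.
∂A = cl(A) ∖ int(A) = {70, 71} ∖ ∅ = {70, 71}.


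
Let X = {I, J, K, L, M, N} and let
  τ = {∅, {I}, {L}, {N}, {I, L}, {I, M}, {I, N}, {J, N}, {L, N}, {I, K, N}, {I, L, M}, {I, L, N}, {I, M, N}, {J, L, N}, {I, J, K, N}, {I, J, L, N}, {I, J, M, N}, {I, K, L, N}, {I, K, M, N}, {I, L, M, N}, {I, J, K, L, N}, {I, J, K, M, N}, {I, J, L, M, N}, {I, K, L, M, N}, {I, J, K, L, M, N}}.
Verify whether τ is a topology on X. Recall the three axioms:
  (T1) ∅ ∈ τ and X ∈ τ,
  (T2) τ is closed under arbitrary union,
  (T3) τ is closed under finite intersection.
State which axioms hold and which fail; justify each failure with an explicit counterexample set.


τ is NOT a topology on X.

Axiom (T1): ∅ ∈ τ? Yes; X ∈ τ? Yes.
Axiom (T2/T3): check pairwise unions and intersections of members of τ.
Counterexample for (T2): {I} ∪ {J, N} = {I, J, N} ∉ τ. Therefore τ is NOT a topology.


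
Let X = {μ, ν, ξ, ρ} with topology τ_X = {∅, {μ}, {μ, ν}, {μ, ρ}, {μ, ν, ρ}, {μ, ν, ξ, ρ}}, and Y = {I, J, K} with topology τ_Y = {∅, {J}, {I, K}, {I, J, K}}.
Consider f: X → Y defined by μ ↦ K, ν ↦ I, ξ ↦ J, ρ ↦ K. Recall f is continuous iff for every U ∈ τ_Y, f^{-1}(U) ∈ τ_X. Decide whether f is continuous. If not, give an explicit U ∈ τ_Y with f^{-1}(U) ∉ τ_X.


f is NOT continuous.

Compute f^{-1}(U) for each U ∈ τ_Y:
  U = ∅: f^{-1}(U) = ∅ ∈ τ_X ✓.
  U = {J}: f^{-1}(U) = {ξ} ∉ τ_X ✗.
  U = {I, K}: f^{-1}(U) = {μ, ν, ρ} ∈ τ_X ✓.
  U = {I, J, K}: f^{-1}(U) = {μ, ν, ξ, ρ} ∈ τ_X ✓.
Found U = {J} with f^{-1}(U) = {ξ} not in τ_X. Therefore f is NOT continuous.


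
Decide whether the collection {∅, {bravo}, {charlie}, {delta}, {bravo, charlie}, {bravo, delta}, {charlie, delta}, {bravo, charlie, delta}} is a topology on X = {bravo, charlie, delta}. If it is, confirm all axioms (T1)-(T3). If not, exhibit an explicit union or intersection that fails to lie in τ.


τ IS a topology on X.

Axiom (T1): ∅ ∈ τ? Yes; X ∈ τ? Yes.
Axiom (T2/T3): check pairwise unions and intersections of members of τ.
All pairwise intersections and unions checked — each lies in τ. Therefore τ satisfies (T1), (T2), (T3): it IS a topology on X.


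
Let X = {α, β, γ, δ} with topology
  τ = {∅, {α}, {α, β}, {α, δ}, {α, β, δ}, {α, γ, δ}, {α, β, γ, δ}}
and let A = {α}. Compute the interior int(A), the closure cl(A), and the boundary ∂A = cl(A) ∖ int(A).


int(A) = {α}, cl(A) = {α, β, γ, δ}, ∂A = {β, γ, δ}.

Closed sets in (X, τ) are complements of opens:
  closed(X, τ) = {∅, {β}, {γ}, {β, γ}, {γ, δ}, {β, γ, δ}, {α, β, γ, δ}}.
int(A) = ⋃ {U ∈ τ : U ⊆ A}. Opens contained in A: ∅, {α}.
Taking the union of these: int(A) = {α}.
cl(A) = ⋂ {C closed : A ⊆ C}. Closed sets containing A: {α, β, γ, δ}.
Intersecting these: cl(A) = {α, β, γ, δ}.
∂A = cl(A) ∖ int(A) = {α, β, γ, δ} ∖ {α} = {β, γ, δ}.


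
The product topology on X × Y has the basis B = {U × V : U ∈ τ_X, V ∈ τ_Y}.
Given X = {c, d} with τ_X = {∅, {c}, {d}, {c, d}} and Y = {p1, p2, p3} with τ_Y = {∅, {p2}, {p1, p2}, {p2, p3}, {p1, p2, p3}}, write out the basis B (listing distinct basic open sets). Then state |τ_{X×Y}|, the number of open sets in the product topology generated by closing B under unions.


Basis B = {∅ × ∅, {c} × {p2}, {d} × {p2}, {c} × {p1, p2}, {c} × {p2, p3}, {c, d} × {p2}, {d} × {p1, p2}, {d} × {p2, p3}, {c} × {p1, p2, p3}, {d} × {p1, p2, p3}, {c, d} × {p1, p2}, {c, d} × {p2, p3}, {c, d} × {p1, p2, p3}}; |τ_{X×Y}| = 25.

Enumerate products U × V with U ∈ τ_X, V ∈ τ_Y (deduplicated):
  ∅ × ∅ = {} (∅)
  {c} × {p2} = {(c,p2)}
  {d} × {p2} = {(d,p2)}
  {c} × {p1, p2} = {(c,p1), (c,p2)}
  {c} × {p2, p3} = {(c,p2), (c,p3)}
  {c, d} × {p2} = {(c,p2), (d,p2)}
  {d} × {p1, p2} = {(d,p1), (d,p2)}
  {d} × {p2, p3} = {(d,p2), (d,p3)}
  {c} × {p1, p2, p3} = {(c,p1), (c,p2), (c,p3)}
  {d} × {p1, p2, p3} = {(d,p1), (d,p2), (d,p3)}
  {c, d} × {p1, p2} = {(c,p1), (c,p2), (d,p1), (d,p2)}
  {c, d} × {p2, p3} = {(c,p2), (c,p3), (d,p2), (d,p3)}
  {c, d} × {p1, p2, p3} = {(c,p1), (c,p2), (c,p3), (d,p1), (d,p2), (d,p3)}
These 13 distinct sets form the basis B.
Close under arbitrary unions to get τ_{X×Y}; counting gives |τ_{X×Y}| = 25.


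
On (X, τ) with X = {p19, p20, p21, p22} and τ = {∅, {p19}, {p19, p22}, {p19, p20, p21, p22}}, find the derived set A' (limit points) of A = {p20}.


A' = {p21}

For each x ∈ X, list the open sets U ∈ τ with x ∈ U, then check whether U ∩ (A ∖ {x}) ≠ ∅ for every such U.
  x = p19: open {p19} ∋ x has {p19} ∩ (A ∖ {p19}) = ∅, so x is NOT a limit point.
  x = p20: open {p19, p20, p21, p22} ∋ x has {p19, p20, p21, p22} ∩ (A ∖ {p20}) = ∅, so x is NOT a limit point.
  x = p21: opens ∋ x are {p19, p20, p21, p22}; each meets A ∖ {p21}, so x IS a limit point.
  x = p22: open {p19, p22} ∋ x has {p19, p22} ∩ (A ∖ {p22}) = ∅, so x is NOT a limit point.
Collecting: A' = {p21}.


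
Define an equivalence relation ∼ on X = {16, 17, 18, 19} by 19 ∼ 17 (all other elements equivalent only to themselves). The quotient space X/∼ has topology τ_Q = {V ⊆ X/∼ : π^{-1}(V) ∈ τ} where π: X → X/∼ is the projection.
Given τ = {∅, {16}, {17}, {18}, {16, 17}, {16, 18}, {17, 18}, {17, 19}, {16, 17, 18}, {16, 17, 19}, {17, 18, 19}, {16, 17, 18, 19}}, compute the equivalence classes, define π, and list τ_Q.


X/∼ = {[16], [17=19], [18]}; |τ_Q| = 8.

Equivalence classes: [16], [17=19], [18].
Quotient map π: X → X/∼ sends 16 ↦ [16], 17 ↦ [17=19], 18 ↦ [18], 19 ↦ [17=19].
For each subset V ⊆ X/∼, compute π^{-1}(V) ⊆ X and check whether π^{-1}(V) ∈ τ. V is open in τ_Q iff π^{-1}(V) ∈ τ.
  V = {}: π^{-1}(V) = ∅ ∈ τ ✓.
  V = {[16]}: π^{-1}(V) = {16} ∈ τ ✓.
  V = {[17=19]}: π^{-1}(V) = {17, 19} ∈ τ ✓.
  V = {[16], [17=19]}: π^{-1}(V) = {16, 17, 19} ∈ τ ✓.
  V = {[18]}: π^{-1}(V) = {18} ∈ τ ✓.
  V = {[16], [18]}: π^{-1}(V) = {16, 18} ∈ τ ✓.
  V = {[17=19], [18]}: π^{-1}(V) = {17, 18, 19} ∈ τ ✓.
  V = {[16], [17=19], [18]}: π^{-1}(V) = {16, 17, 18, 19} ∈ τ ✓.
Open sets in the quotient: τ_Q = {{}, {[16]}, {[17=19]}, {[16], [17=19]}, {[18]}, {[16], [18]}, {[17=19], [18]}, {[16], [17=19], [18]}} (8 elements).


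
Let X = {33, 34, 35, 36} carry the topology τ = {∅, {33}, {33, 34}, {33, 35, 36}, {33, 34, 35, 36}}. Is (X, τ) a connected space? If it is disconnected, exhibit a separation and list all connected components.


(X, τ) is connected.

Find clopen sets (U ∈ τ with X ∖ U ∈ τ):
  U = ∅, X ∖ U = {33, 34, 35, 36} — both open, so U is clopen.
  U = {33, 34, 35, 36}, X ∖ U = ∅ — both open, so U is clopen.
Only trivial clopens (∅ and X) exist, so (X, τ) is connected.
Compute connected components by grouping points that agree on all clopens:
  component: {33, 34, 35, 36}


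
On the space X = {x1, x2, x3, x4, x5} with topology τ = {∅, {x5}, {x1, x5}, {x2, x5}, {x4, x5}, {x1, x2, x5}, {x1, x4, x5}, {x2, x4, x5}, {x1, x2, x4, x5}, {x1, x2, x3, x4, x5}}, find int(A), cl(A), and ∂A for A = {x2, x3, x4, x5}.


int(A) = {x2, x4, x5}, cl(A) = {x1, x2, x3, x4, x5}, ∂A = {x1, x3}.

Closed sets in (X, τ) are complements of opens:
  closed(X, τ) = {∅, {x3}, {x1, x3}, {x2, x3}, {x3, x4}, {x1, x2, x3}, {x1, x3, x4}, {x2, x3, x4}, {x1, x2, x3, x4}, {x1, x2, x3, x4, x5}}.
int(A) = ⋃ {U ∈ τ : U ⊆ A}. Opens contained in A: ∅, {x5}, {x2, x5}, {x4, x5}, {x2, x4, x5}.
Taking the union of these: int(A) = {x2, x4, x5}.
cl(A) = ⋂ {C closed : A ⊆ C}. Closed sets containing A: {x1, x2, x3, x4, x5}.
Intersecting these: cl(A) = {x1, x2, x3, x4, x5}.
∂A = cl(A) ∖ int(A) = {x1, x2, x3, x4, x5} ∖ {x2, x4, x5} = {x1, x3}.


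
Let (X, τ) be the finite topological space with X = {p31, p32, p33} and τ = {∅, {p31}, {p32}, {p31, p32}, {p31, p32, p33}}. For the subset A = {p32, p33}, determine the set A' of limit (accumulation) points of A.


A' = {p33}

For each x ∈ X, list the open sets U ∈ τ with x ∈ U, then check whether U ∩ (A ∖ {x}) ≠ ∅ for every such U.
  x = p31: open {p31} ∋ x has {p31} ∩ (A ∖ {p31}) = ∅, so x is NOT a limit point.
  x = p32: open {p32} ∋ x has {p32} ∩ (A ∖ {p32}) = ∅, so x is NOT a limit point.
  x = p33: opens ∋ x are {p31, p32, p33}; each meets A ∖ {p33}, so x IS a limit point.
Collecting: A' = {p33}.


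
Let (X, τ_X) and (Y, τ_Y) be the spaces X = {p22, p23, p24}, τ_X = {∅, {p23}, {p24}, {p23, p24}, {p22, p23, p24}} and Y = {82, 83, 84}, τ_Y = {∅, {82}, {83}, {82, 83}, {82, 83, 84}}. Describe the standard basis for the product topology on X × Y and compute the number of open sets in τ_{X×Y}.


Basis B = {∅ × ∅, {p23} × {82}, {p23} × {83}, {p24} × {82}, {p24} × {83}, {p23} × {82, 83}, {p23, p24} × {82}, {p23, p24} × {83}, {p24} × {82, 83}, {p22, p23, p24} × {82}, {p22, p23, p24} × {83}, {p23} × {82, 83, 84}, {p24} × {82, 83, 84}, {p23, p24} × {82, 83}, {p22, p23, p24} × {82, 83}, {p23, p24} × {82, 83, 84}, {p22, p23, p24} × {82, 83, 84}}; |τ_{X×Y}| = 48.

Enumerate products U × V with U ∈ τ_X, V ∈ τ_Y (deduplicated):
  ∅ × ∅ = {} (∅)
  {p23} × {82} = {(p23,82)}
  {p23} × {83} = {(p23,83)}
  {p24} × {82} = {(p24,82)}
  {p24} × {83} = {(p24,83)}
  {p23} × {82, 83} = {(p23,82), (p23,83)}
  {p23, p24} × {82} = {(p23,82), (p24,82)}
  {p23, p24} × {83} = {(p23,83), (p24,83)}
  {p24} × {82, 83} = {(p24,82), (p24,83)}
  {p22, p23, p24} × {82} = {(p22,82), (p23,82), (p24,82)}
  {p22, p23, p24} × {83} = {(p22,83), (p23,83), (p24,83)}
  {p23} × {82, 83, 84} = {(p23,82), (p23,83), (p23,84)}
  {p24} × {82, 83, 84} = {(p24,82), (p24,83), (p24,84)}
  {p23, p24} × {82, 83} = {(p23,82), (p23,83), (p24,82), (p24,83)}
  {p22, p23, p24} × {82, 83} = {(p22,82), (p22,83), (p23,82), (p23,83), (p24,82), (p24,83)}
  {p23, p24} × {82, 83, 84} = {(p23,82), (p23,83), (p23,84), (p24,82), (p24,83), (p24,84)}
  {p22, p23, p24} × {82, 83, 84} = {(p22,82), (p22,83), (p22,84), (p23,82), (p23,83), (p23,84), (p24,82), (p24,83), (p24,84)}
These 17 distinct sets form the basis B.
Close under arbitrary unions to get τ_{X×Y}; counting gives |τ_{X×Y}| = 48.


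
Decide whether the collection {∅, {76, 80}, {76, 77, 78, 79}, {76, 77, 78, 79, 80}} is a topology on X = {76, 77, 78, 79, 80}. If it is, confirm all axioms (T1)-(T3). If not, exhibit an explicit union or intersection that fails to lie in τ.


τ is NOT a topology on X.

Axiom (T1): ∅ ∈ τ? Yes; X ∈ τ? Yes.
Axiom (T2/T3): check pairwise unions and intersections of members of τ.
Counterexample for (T3): {76, 80} ∩ {76, 77, 78, 79} = {76} ∉ τ. Therefore τ is NOT a topology.


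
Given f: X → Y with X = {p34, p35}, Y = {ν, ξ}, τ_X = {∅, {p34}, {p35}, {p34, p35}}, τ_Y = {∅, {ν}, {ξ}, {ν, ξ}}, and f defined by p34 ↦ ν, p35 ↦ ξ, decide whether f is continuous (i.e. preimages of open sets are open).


f IS continuous.

Compute f^{-1}(U) for each U ∈ τ_Y:
  U = ∅: f^{-1}(U) = ∅ ∈ τ_X ✓.
  U = {ν}: f^{-1}(U) = {p34} ∈ τ_X ✓.
  U = {ξ}: f^{-1}(U) = {p35} ∈ τ_X ✓.
  U = {ν, ξ}: f^{-1}(U) = {p34, p35} ∈ τ_X ✓.
Every preimage lies in τ_X, so f IS continuous.


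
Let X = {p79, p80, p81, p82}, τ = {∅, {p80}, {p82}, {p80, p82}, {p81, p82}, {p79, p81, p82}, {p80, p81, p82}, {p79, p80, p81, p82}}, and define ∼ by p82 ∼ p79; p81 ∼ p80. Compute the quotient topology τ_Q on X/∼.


X/∼ = {[p79=p82], [p80=p81]}; |τ_Q| = 2.

Equivalence classes: [p79=p82], [p80=p81].
Quotient map π: X → X/∼ sends p79 ↦ [p79=p82], p80 ↦ [p80=p81], p81 ↦ [p80=p81], p82 ↦ [p79=p82].
For each subset V ⊆ X/∼, compute π^{-1}(V) ⊆ X and check whether π^{-1}(V) ∈ τ. V is open in τ_Q iff π^{-1}(V) ∈ τ.
  V = {}: π^{-1}(V) = ∅ ∈ τ ✓.
  V = {[p79=p82]}: π^{-1}(V) = {p79, p82} ∉ τ ✗.
  V = {[p80=p81]}: π^{-1}(V) = {p80, p81} ∉ τ ✗.
  V = {[p79=p82], [p80=p81]}: π^{-1}(V) = {p79, p80, p81, p82} ∈ τ ✓.
Open sets in the quotient: τ_Q = {{}, {[p79=p82], [p80=p81]}} (2 elements).


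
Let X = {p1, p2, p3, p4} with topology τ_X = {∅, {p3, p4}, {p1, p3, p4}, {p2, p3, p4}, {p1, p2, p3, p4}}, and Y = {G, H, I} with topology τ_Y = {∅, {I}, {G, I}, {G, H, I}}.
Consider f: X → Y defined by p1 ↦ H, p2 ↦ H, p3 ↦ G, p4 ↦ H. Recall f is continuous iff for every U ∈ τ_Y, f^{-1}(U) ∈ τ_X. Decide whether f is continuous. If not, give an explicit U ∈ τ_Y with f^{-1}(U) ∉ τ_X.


f is NOT continuous.

Compute f^{-1}(U) for each U ∈ τ_Y:
  U = ∅: f^{-1}(U) = ∅ ∈ τ_X ✓.
  U = {I}: f^{-1}(U) = ∅ ∈ τ_X ✓.
  U = {G, I}: f^{-1}(U) = {p3} ∉ τ_X ✗.
  U = {G, H, I}: f^{-1}(U) = {p1, p2, p3, p4} ∈ τ_X ✓.
Found U = {G, I} with f^{-1}(U) = {p3} not in τ_X. Therefore f is NOT continuous.


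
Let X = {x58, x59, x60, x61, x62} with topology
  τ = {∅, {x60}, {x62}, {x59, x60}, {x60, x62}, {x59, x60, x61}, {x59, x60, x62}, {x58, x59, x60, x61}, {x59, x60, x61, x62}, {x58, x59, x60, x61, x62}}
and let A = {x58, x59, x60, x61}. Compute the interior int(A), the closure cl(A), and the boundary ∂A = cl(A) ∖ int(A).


int(A) = {x58, x59, x60, x61}, cl(A) = {x58, x59, x60, x61}, ∂A = ∅.

Closed sets in (X, τ) are complements of opens:
  closed(X, τ) = {∅, {x58}, {x62}, {x58, x61}, {x58, x62}, {x58, x59, x61}, {x58, x61, x62}, {x58, x59, x60, x61}, {x58, x59, x61, x62}, {x58, x59, x60, x61, x62}}.
int(A) = ⋃ {U ∈ τ : U ⊆ A}. Opens contained in A: ∅, {x60}, {x59, x60}, {x59, x60, x61}, {x58, x59, x60, x61}.
Taking the union of these: int(A) = {x58, x59, x60, x61}.
cl(A) = ⋂ {C closed : A ⊆ C}. Closed sets containing A: {x58, x59, x60, x61}, {x58, x59, x60, x61, x62}.
Intersecting these: cl(A) = {x58, x59, x60, x61}.
∂A = cl(A) ∖ int(A) = {x58, x59, x60, x61} ∖ {x58, x59, x60, x61} = ∅.


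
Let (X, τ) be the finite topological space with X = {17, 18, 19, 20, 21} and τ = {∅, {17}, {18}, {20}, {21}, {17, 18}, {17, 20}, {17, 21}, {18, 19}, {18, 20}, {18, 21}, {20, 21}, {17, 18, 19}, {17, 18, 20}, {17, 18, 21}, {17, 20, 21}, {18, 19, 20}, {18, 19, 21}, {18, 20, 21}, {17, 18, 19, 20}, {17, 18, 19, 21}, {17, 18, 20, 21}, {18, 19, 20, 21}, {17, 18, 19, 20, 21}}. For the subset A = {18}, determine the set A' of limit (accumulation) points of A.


A' = {19}

For each x ∈ X, list the open sets U ∈ τ with x ∈ U, then check whether U ∩ (A ∖ {x}) ≠ ∅ for every such U.
  x = 17: open {17} ∋ x has {17} ∩ (A ∖ {17}) = ∅, so x is NOT a limit point.
  x = 18: open {18} ∋ x has {18} ∩ (A ∖ {18}) = ∅, so x is NOT a limit point.
  x = 19: opens ∋ x are {18, 19}, {17, 18, 19}, {18, 19, 20}, {18, 19, 21}, {17, 18, 19, 20}, {17, 18, 19, 21}, {18, 19, 20, 21}, {17, 18, 19, 20, 21}; each meets A ∖ {19}, so x IS a limit point.
  x = 20: open {20} ∋ x has {20} ∩ (A ∖ {20}) = ∅, so x is NOT a limit point.
  x = 21: open {21} ∋ x has {21} ∩ (A ∖ {21}) = ∅, so x is NOT a limit point.
Collecting: A' = {19}.


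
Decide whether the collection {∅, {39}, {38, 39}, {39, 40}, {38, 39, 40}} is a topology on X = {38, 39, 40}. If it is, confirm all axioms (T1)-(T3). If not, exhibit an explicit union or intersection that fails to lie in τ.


τ IS a topology on X.

Axiom (T1): ∅ ∈ τ? Yes; X ∈ τ? Yes.
Axiom (T2/T3): check pairwise unions and intersections of members of τ.
All pairwise intersections and unions checked — each lies in τ. Therefore τ satisfies (T1), (T2), (T3): it IS a topology on X.


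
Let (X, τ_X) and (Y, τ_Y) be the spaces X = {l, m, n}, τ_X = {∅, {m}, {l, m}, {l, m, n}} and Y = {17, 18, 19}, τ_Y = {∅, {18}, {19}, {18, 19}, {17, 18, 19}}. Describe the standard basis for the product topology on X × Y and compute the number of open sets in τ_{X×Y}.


Basis B = {∅ × ∅, {m} × {18}, {m} × {19}, {l, m} × {18}, {l, m} × {19}, {m} × {18, 19}, {l, m, n} × {18}, {l, m, n} × {19}, {m} × {17, 18, 19}, {l, m} × {18, 19}, {l, m} × {17, 18, 19}, {l, m, n} × {18, 19}, {l, m, n} × {17, 18, 19}}; |τ_{X×Y}| = 30.

Enumerate products U × V with U ∈ τ_X, V ∈ τ_Y (deduplicated):
  ∅ × ∅ = {} (∅)
  {m} × {18} = {(m,18)}
  {m} × {19} = {(m,19)}
  {l, m} × {18} = {(l,18), (m,18)}
  {l, m} × {19} = {(l,19), (m,19)}
  {m} × {18, 19} = {(m,18), (m,19)}
  {l, m, n} × {18} = {(l,18), (m,18), (n,18)}
  {l, m, n} × {19} = {(l,19), (m,19), (n,19)}
  {m} × {17, 18, 19} = {(m,17), (m,18), (m,19)}
  {l, m} × {18, 19} = {(l,18), (l,19), (m,18), (m,19)}
  {l, m} × {17, 18, 19} = {(l,17), (l,18), (l,19), (m,17), (m,18), (m,19)}
  {l, m, n} × {18, 19} = {(l,18), (l,19), (m,18), (m,19), (n,18), (n,19)}
  {l, m, n} × {17, 18, 19} = {(l,17), (l,18), (l,19), (m,17), (m,18), (m,19), (n,17), (n,18), (n,19)}
These 13 distinct sets form the basis B.
Close under arbitrary unions to get τ_{X×Y}; counting gives |τ_{X×Y}| = 30.


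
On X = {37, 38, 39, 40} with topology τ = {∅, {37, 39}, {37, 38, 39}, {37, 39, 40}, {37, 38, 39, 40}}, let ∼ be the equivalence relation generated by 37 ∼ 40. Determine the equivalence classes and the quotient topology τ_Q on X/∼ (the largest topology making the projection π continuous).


X/∼ = {[37=40], [38], [39]}; |τ_Q| = 3.

Equivalence classes: [37=40], [38], [39].
Quotient map π: X → X/∼ sends 37 ↦ [37=40], 38 ↦ [38], 39 ↦ [39], 40 ↦ [37=40].
For each subset V ⊆ X/∼, compute π^{-1}(V) ⊆ X and check whether π^{-1}(V) ∈ τ. V is open in τ_Q iff π^{-1}(V) ∈ τ.
  V = {}: π^{-1}(V) = ∅ ∈ τ ✓.
  V = {[37=40]}: π^{-1}(V) = {37, 40} ∉ τ ✗.
  V = {[38]}: π^{-1}(V) = {38} ∉ τ ✗.
  V = {[37=40], [38]}: π^{-1}(V) = {37, 38, 40} ∉ τ ✗.
  V = {[39]}: π^{-1}(V) = {39} ∉ τ ✗.
  V = {[37=40], [39]}: π^{-1}(V) = {37, 39, 40} ∈ τ ✓.
  V = {[38], [39]}: π^{-1}(V) = {38, 39} ∉ τ ✗.
  V = {[37=40], [38], [39]}: π^{-1}(V) = {37, 38, 39, 40} ∈ τ ✓.
Open sets in the quotient: τ_Q = {{}, {[37=40], [39]}, {[37=40], [38], [39]}} (3 elements).


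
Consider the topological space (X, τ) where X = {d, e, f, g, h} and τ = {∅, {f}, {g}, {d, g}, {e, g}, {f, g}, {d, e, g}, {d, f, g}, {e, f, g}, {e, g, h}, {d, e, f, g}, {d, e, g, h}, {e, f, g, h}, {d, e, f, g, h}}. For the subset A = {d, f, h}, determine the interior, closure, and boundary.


int(A) = {f}, cl(A) = {d, f, h}, ∂A = {d, h}.

Closed sets in (X, τ) are complements of opens:
  closed(X, τ) = {∅, {d}, {f}, {h}, {d, f}, {d, h}, {e, h}, {f, h}, {d, e, h}, {d, f, h}, {e, f, h}, {d, e, f, h}, {d, e, g, h}, {d, e, f, g, h}}.
int(A) = ⋃ {U ∈ τ : U ⊆ A}. Opens contained in A: ∅, {f}.
Taking the union of these: int(A) = {f}.
cl(A) = ⋂ {C closed : A ⊆ C}. Closed sets containing A: {d, f, h}, {d, e, f, h}, {d, e, f, g, h}.
Intersecting these: cl(A) = {d, f, h}.
∂A = cl(A) ∖ int(A) = {d, f, h} ∖ {f} = {d, h}.


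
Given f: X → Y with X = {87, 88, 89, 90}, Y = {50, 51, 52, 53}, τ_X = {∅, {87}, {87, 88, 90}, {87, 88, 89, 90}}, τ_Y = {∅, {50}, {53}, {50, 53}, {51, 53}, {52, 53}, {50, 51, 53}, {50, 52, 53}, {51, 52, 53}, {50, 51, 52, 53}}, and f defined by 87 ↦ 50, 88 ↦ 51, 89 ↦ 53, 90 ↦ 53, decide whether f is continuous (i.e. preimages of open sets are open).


f is NOT continuous.

Compute f^{-1}(U) for each U ∈ τ_Y:
  U = ∅: f^{-1}(U) = ∅ ∈ τ_X ✓.
  U = {50}: f^{-1}(U) = {87} ∈ τ_X ✓.
  U = {53}: f^{-1}(U) = {89, 90} ∉ τ_X ✗.
  U = {50, 53}: f^{-1}(U) = {87, 89, 90} ∉ τ_X ✗.
  U = {51, 53}: f^{-1}(U) = {88, 89, 90} ∉ τ_X ✗.
  U = {52, 53}: f^{-1}(U) = {89, 90} ∉ τ_X ✗.
  U = {50, 51, 53}: f^{-1}(U) = {87, 88, 89, 90} ∈ τ_X ✓.
  U = {50, 52, 53}: f^{-1}(U) = {87, 89, 90} ∉ τ_X ✗.
  U = {51, 52, 53}: f^{-1}(U) = {88, 89, 90} ∉ τ_X ✗.
  U = {50, 51, 52, 53}: f^{-1}(U) = {87, 88, 89, 90} ∈ τ_X ✓.
Found U = {53} with f^{-1}(U) = {89, 90} not in τ_X. Therefore f is NOT continuous.


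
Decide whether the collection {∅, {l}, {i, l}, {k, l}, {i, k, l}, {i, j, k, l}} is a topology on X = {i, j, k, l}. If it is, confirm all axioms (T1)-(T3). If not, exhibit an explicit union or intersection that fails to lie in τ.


τ IS a topology on X.

Axiom (T1): ∅ ∈ τ? Yes; X ∈ τ? Yes.
Axiom (T2/T3): check pairwise unions and intersections of members of τ.
All pairwise intersections and unions checked — each lies in τ. Therefore τ satisfies (T1), (T2), (T3): it IS a topology on X.


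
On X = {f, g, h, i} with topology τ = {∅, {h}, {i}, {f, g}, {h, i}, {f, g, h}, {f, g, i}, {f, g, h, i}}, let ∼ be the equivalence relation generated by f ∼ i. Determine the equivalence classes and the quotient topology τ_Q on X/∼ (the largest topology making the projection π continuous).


X/∼ = {[f=i], [g], [h]}; |τ_Q| = 4.

Equivalence classes: [f=i], [g], [h].
Quotient map π: X → X/∼ sends f ↦ [f=i], g ↦ [g], h ↦ [h], i ↦ [f=i].
For each subset V ⊆ X/∼, compute π^{-1}(V) ⊆ X and check whether π^{-1}(V) ∈ τ. V is open in τ_Q iff π^{-1}(V) ∈ τ.
  V = {}: π^{-1}(V) = ∅ ∈ τ ✓.
  V = {[f=i]}: π^{-1}(V) = {f, i} ∉ τ ✗.
  V = {[g]}: π^{-1}(V) = {g} ∉ τ ✗.
  V = {[f=i], [g]}: π^{-1}(V) = {f, g, i} ∈ τ ✓.
  V = {[h]}: π^{-1}(V) = {h} ∈ τ ✓.
  V = {[f=i], [h]}: π^{-1}(V) = {f, h, i} ∉ τ ✗.
  V = {[g], [h]}: π^{-1}(V) = {g, h} ∉ τ ✗.
  V = {[f=i], [g], [h]}: π^{-1}(V) = {f, g, h, i} ∈ τ ✓.
Open sets in the quotient: τ_Q = {{}, {[f=i], [g]}, {[h]}, {[f=i], [g], [h]}} (4 elements).


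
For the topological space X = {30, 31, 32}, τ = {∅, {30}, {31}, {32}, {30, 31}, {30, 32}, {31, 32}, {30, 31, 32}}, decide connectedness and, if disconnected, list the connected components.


(X, τ) is disconnected; components = [{30}, {31}, {32}].

Find clopen sets (U ∈ τ with X ∖ U ∈ τ):
  U = ∅, X ∖ U = {30, 31, 32} — both open, so U is clopen.
  U = {30}, X ∖ U = {31, 32} — both open, so U is clopen.
  U = {31}, X ∖ U = {30, 32} — both open, so U is clopen.
  U = {32}, X ∖ U = {30, 31} — both open, so U is clopen.
  U = {30, 31}, X ∖ U = {32} — both open, so U is clopen.
  U = {30, 32}, X ∖ U = {31} — both open, so U is clopen.
  U = {31, 32}, X ∖ U = {30} — both open, so U is clopen.
  U = {30, 31, 32}, X ∖ U = ∅ — both open, so U is clopen.
Nontrivial clopen(s) exist: e.g. {31, 32}. So (X, τ) is disconnected.
Compute connected components by grouping points that agree on all clopens:
  component: {30}
  component: {31}
  component: {32}


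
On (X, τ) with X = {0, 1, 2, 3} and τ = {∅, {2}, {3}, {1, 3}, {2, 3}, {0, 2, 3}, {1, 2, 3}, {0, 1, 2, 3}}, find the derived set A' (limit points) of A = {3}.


A' = {0, 1}

For each x ∈ X, list the open sets U ∈ τ with x ∈ U, then check whether U ∩ (A ∖ {x}) ≠ ∅ for every such U.
  x = 0: opens ∋ x are {0, 2, 3}, {0, 1, 2, 3}; each meets A ∖ {0}, so x IS a limit point.
  x = 1: opens ∋ x are {1, 3}, {1, 2, 3}, {0, 1, 2, 3}; each meets A ∖ {1}, so x IS a limit point.
  x = 2: open {2} ∋ x has {2} ∩ (A ∖ {2}) = ∅, so x is NOT a limit point.
  x = 3: open {3} ∋ x has {3} ∩ (A ∖ {3}) = ∅, so x is NOT a limit point.
Collecting: A' = {0, 1}.


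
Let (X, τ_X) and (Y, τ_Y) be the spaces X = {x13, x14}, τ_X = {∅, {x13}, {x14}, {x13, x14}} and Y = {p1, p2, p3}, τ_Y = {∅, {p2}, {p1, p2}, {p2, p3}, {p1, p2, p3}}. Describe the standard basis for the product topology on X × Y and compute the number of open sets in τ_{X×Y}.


Basis B = {∅ × ∅, {x13} × {p2}, {x14} × {p2}, {x13} × {p1, p2}, {x13} × {p2, p3}, {x13, x14} × {p2}, {x14} × {p1, p2}, {x14} × {p2, p3}, {x13} × {p1, p2, p3}, {x14} × {p1, p2, p3}, {x13, x14} × {p1, p2}, {x13, x14} × {p2, p3}, {x13, x14} × {p1, p2, p3}}; |τ_{X×Y}| = 25.

Enumerate products U × V with U ∈ τ_X, V ∈ τ_Y (deduplicated):
  ∅ × ∅ = {} (∅)
  {x13} × {p2} = {(x13,p2)}
  {x14} × {p2} = {(x14,p2)}
  {x13} × {p1, p2} = {(x13,p1), (x13,p2)}
  {x13} × {p2, p3} = {(x13,p2), (x13,p3)}
  {x13, x14} × {p2} = {(x13,p2), (x14,p2)}
  {x14} × {p1, p2} = {(x14,p1), (x14,p2)}
  {x14} × {p2, p3} = {(x14,p2), (x14,p3)}
  {x13} × {p1, p2, p3} = {(x13,p1), (x13,p2), (x13,p3)}
  {x14} × {p1, p2, p3} = {(x14,p1), (x14,p2), (x14,p3)}
  {x13, x14} × {p1, p2} = {(x13,p1), (x13,p2), (x14,p1), (x14,p2)}
  {x13, x14} × {p2, p3} = {(x13,p2), (x13,p3), (x14,p2), (x14,p3)}
  {x13, x14} × {p1, p2, p3} = {(x13,p1), (x13,p2), (x13,p3), (x14,p1), (x14,p2), (x14,p3)}
These 13 distinct sets form the basis B.
Close under arbitrary unions to get τ_{X×Y}; counting gives |τ_{X×Y}| = 25.


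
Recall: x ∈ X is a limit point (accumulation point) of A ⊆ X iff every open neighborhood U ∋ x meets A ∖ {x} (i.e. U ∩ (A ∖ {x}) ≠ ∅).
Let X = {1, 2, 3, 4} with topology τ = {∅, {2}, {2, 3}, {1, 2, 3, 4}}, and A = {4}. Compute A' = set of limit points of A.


A' = {1}

For each x ∈ X, list the open sets U ∈ τ with x ∈ U, then check whether U ∩ (A ∖ {x}) ≠ ∅ for every such U.
  x = 1: opens ∋ x are {1, 2, 3, 4}; each meets A ∖ {1}, so x IS a limit point.
  x = 2: open {2} ∋ x has {2} ∩ (A ∖ {2}) = ∅, so x is NOT a limit point.
  x = 3: open {2, 3} ∋ x has {2, 3} ∩ (A ∖ {3}) = ∅, so x is NOT a limit point.
  x = 4: open {1, 2, 3, 4} ∋ x has {1, 2, 3, 4} ∩ (A ∖ {4}) = ∅, so x is NOT a limit point.
Collecting: A' = {1}.


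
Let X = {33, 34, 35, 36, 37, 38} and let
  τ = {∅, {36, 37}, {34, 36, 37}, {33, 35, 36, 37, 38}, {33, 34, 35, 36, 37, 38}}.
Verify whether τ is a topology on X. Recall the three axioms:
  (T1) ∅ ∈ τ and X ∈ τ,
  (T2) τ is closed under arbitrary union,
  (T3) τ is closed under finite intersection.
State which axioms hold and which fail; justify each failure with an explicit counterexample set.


τ IS a topology on X.

Axiom (T1): ∅ ∈ τ? Yes; X ∈ τ? Yes.
Axiom (T2/T3): check pairwise unions and intersections of members of τ.
All pairwise intersections and unions checked — each lies in τ. Therefore τ satisfies (T1), (T2), (T3): it IS a topology on X.


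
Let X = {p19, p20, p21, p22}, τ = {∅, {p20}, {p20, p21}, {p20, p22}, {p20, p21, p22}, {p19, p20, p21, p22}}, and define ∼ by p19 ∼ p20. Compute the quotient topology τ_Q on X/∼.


X/∼ = {[p19=p20], [p21], [p22]}; |τ_Q| = 2.

Equivalence classes: [p19=p20], [p21], [p22].
Quotient map π: X → X/∼ sends p19 ↦ [p19=p20], p20 ↦ [p19=p20], p21 ↦ [p21], p22 ↦ [p22].
For each subset V ⊆ X/∼, compute π^{-1}(V) ⊆ X and check whether π^{-1}(V) ∈ τ. V is open in τ_Q iff π^{-1}(V) ∈ τ.
  V = {}: π^{-1}(V) = ∅ ∈ τ ✓.
  V = {[p19=p20]}: π^{-1}(V) = {p19, p20} ∉ τ ✗.
  V = {[p21]}: π^{-1}(V) = {p21} ∉ τ ✗.
  V = {[p19=p20], [p21]}: π^{-1}(V) = {p19, p20, p21} ∉ τ ✗.
  V = {[p22]}: π^{-1}(V) = {p22} ∉ τ ✗.
  V = {[p19=p20], [p22]}: π^{-1}(V) = {p19, p20, p22} ∉ τ ✗.
  V = {[p21], [p22]}: π^{-1}(V) = {p21, p22} ∉ τ ✗.
  V = {[p19=p20], [p21], [p22]}: π^{-1}(V) = {p19, p20, p21, p22} ∈ τ ✓.
Open sets in the quotient: τ_Q = {{}, {[p19=p20], [p21], [p22]}} (2 elements).


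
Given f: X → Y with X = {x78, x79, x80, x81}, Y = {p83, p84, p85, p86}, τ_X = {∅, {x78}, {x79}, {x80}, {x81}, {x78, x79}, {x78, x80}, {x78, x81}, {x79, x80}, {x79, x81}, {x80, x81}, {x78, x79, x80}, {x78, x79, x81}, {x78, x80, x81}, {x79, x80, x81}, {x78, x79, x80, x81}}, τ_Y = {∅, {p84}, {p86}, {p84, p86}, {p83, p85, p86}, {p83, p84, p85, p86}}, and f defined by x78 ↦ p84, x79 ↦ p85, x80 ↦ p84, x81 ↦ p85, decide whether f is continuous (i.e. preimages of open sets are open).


f IS continuous.

Compute f^{-1}(U) for each U ∈ τ_Y:
  U = ∅: f^{-1}(U) = ∅ ∈ τ_X ✓.
  U = {p84}: f^{-1}(U) = {x78, x80} ∈ τ_X ✓.
  U = {p86}: f^{-1}(U) = ∅ ∈ τ_X ✓.
  U = {p84, p86}: f^{-1}(U) = {x78, x80} ∈ τ_X ✓.
  U = {p83, p85, p86}: f^{-1}(U) = {x79, x81} ∈ τ_X ✓.
  U = {p83, p84, p85, p86}: f^{-1}(U) = {x78, x79, x80, x81} ∈ τ_X ✓.
Every preimage lies in τ_X, so f IS continuous.


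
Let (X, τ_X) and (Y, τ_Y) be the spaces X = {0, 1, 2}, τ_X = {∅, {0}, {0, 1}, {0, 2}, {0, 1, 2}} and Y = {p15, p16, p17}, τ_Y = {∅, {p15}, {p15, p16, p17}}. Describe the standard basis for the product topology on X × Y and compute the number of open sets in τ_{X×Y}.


Basis B = {∅ × ∅, {0} × {p15}, {0, 1} × {p15}, {0, 2} × {p15}, {0} × {p15, p16, p17}, {0, 1, 2} × {p15}, {0, 1} × {p15, p16, p17}, {0, 2} × {p15, p16, p17}, {0, 1, 2} × {p15, p16, p17}}; |τ_{X×Y}| = 14.

Enumerate products U × V with U ∈ τ_X, V ∈ τ_Y (deduplicated):
  ∅ × ∅ = {} (∅)
  {0} × {p15} = {(0,p15)}
  {0, 1} × {p15} = {(0,p15), (1,p15)}
  {0, 2} × {p15} = {(0,p15), (2,p15)}
  {0} × {p15, p16, p17} = {(0,p15), (0,p16), (0,p17)}
  {0, 1, 2} × {p15} = {(0,p15), (1,p15), (2,p15)}
  {0, 1} × {p15, p16, p17} = {(0,p15), (0,p16), (0,p17), (1,p15), (1,p16), (1,p17)}
  {0, 2} × {p15, p16, p17} = {(0,p15), (0,p16), (0,p17), (2,p15), (2,p16), (2,p17)}
  {0, 1, 2} × {p15, p16, p17} = {(0,p15), (0,p16), (0,p17), (1,p15), (1,p16), (1,p17), (2,p15), (2,p16), (2,p17)}
These 9 distinct sets form the basis B.
Close under arbitrary unions to get τ_{X×Y}; counting gives |τ_{X×Y}| = 14.


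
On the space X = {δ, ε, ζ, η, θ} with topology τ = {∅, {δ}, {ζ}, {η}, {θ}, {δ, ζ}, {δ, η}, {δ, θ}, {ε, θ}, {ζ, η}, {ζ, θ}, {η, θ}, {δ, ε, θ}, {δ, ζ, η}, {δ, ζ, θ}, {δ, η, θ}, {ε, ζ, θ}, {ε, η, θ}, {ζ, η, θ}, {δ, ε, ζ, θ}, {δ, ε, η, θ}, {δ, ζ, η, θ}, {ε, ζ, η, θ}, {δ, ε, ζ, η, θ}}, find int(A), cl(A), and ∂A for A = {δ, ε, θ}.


int(A) = {δ, ε, θ}, cl(A) = {δ, ε, θ}, ∂A = ∅.

Closed sets in (X, τ) are complements of opens:
  closed(X, τ) = {∅, {δ}, {ε}, {ζ}, {η}, {δ, ε}, {δ, ζ}, {δ, η}, {ε, ζ}, {ε, η}, {ε, θ}, {ζ, η}, {δ, ε, ζ}, {δ, ε, η}, {δ, ε, θ}, {δ, ζ, η}, {ε, ζ, η}, {ε, ζ, θ}, {ε, η, θ}, {δ, ε, ζ, η}, {δ, ε, ζ, θ}, {δ, ε, η, θ}, {ε, ζ, η, θ}, {δ, ε, ζ, η, θ}}.
int(A) = ⋃ {U ∈ τ : U ⊆ A}. Opens contained in A: ∅, {δ}, {θ}, {δ, θ}, {ε, θ}, {δ, ε, θ}.
Taking the union of these: int(A) = {δ, ε, θ}.
cl(A) = ⋂ {C closed : A ⊆ C}. Closed sets containing A: {δ, ε, θ}, {δ, ε, ζ, θ}, {δ, ε, η, θ}, {δ, ε, ζ, η, θ}.
Intersecting these: cl(A) = {δ, ε, θ}.
∂A = cl(A) ∖ int(A) = {δ, ε, θ} ∖ {δ, ε, θ} = ∅.
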